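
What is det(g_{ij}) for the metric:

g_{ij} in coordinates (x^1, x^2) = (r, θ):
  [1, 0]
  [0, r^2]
For a 2×2 metric: det(g) = g_{11}·g_{22} - g_{12}·g_{21}
= (1)·(r^2) - (0)·(0)
= r^2 - 0
det(g) = r^2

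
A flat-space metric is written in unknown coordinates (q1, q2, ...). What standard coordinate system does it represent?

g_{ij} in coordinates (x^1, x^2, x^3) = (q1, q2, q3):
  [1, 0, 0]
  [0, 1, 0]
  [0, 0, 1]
All components are constant and the metric is the identity, i.e. orthonormal rectilinear coordinates.
Cartesian (3D) coordinates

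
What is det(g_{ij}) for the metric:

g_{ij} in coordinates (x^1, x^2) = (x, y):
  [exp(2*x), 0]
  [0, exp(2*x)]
For a 2×2 metric: det(g) = g_{11}·g_{22} - g_{12}·g_{21}
= (exp(2*x))·(exp(2*x)) - (0)·(0)
= exp(4*x) - 0
det(g) = exp(4*x)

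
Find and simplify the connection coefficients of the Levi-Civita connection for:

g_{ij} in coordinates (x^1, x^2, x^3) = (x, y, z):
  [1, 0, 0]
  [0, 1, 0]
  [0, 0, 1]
Using Γ^k_{ij} = (1/2) g^{km} (∂_i g_{mj} + ∂_j g_{mi} - ∂_m g_{ij}); the metric is diagonal, so only the m = k term contributes.
Every metric component is constant, so all ∂_m g_{ij} = 0 and every Christoffel symbol vanishes.
All Christoffel symbols are zero.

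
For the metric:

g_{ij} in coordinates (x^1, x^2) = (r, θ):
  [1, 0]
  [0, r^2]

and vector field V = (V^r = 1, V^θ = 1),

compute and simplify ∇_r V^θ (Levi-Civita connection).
Non-zero Christoffel symbols:
Γ^r_{θ θ} = -r
Γ^θ_{r θ} = 1/r
∇_r V^θ = ∂_r V^θ + Γ^θ_{r j} V^j
  = (0) + (0)(1) + (1/r)(1)
  = 1/r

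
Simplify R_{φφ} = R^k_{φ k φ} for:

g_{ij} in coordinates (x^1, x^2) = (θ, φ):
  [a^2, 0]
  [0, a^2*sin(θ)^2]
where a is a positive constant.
Non-zero Christoffel symbols (Γ^k_{ij} = Γ^k_{ji}):
Γ^θ_{φ φ} = -sin(2*θ)/2
Γ^φ_{θ φ} = 1/tan(θ)
R^θ_{φ θ φ} = ∂_θ Γ^θ_{φ φ} - ∂_φ Γ^θ_{φ θ} + Γ^θ_{θ m} Γ^m_{φ φ} - Γ^θ_{φ m} Γ^m_{φ θ}
  = (-cos(2*θ)) - (0) + (0) - (-cos(θ)^2) = sin(θ)^2
R^φ_{φ φ φ} = 0 (a repeated index in an antisymmetric pair)
R_{φφ} = R^θ_{φ θ φ} + R^φ_{φ φ φ} = (sin(θ)^2) + (0) = sin(θ)^2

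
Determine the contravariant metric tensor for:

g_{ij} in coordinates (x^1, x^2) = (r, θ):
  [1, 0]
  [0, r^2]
The metric is diagonal, so g^{ij} is diagonal with entries 1/g_{ii}: diag(1, 1/(r^2)).
g^{ij}:
  [1, 0]
  [0, 1/r^2]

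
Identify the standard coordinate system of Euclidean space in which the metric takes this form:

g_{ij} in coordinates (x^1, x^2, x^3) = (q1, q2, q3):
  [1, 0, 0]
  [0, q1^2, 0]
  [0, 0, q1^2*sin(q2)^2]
The line element ds^2 = dq1^2 + q1^2 dq2^2 + q1^2 sin(q2)^2 dq3^2 is dr^2 + r^2 dθ^2 + r^2 sin(θ)^2 dφ^2 with q1 = r, q2 = θ, q3 = φ.
spherical coordinates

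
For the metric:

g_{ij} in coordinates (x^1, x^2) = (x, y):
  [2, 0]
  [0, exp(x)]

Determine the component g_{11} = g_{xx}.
With x^1 = x, x^2 = y, g_{11} = g_{xx} is the row-1, column-1 entry of the matrix.
g_{11} = 2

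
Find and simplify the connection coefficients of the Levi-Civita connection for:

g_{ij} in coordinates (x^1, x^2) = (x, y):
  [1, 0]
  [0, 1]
Using Γ^k_{ij} = (1/2) g^{km} (∂_i g_{mj} + ∂_j g_{mi} - ∂_m g_{ij}); the metric is diagonal, so only the m = k term contributes.
Every metric component is constant, so all ∂_m g_{ij} = 0 and every Christoffel symbol vanishes.
All Christoffel symbols are zero.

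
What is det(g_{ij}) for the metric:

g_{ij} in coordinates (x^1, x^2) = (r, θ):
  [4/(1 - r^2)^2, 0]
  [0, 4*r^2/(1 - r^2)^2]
For a 2×2 metric: det(g) = g_{11}·g_{22} - g_{12}·g_{21}
= (4/(1 - r^2)^2)·(4*r^2/(1 - r^2)^2) - (0)·(0)
= 16*r^2/(1 - r^2)^4 - 0
det(g) = 16*r^2/(1 - r^2)^4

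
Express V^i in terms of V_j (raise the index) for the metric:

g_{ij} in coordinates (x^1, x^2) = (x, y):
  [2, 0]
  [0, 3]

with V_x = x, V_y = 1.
Inverse metric (diagonal): g^{xx} = 1/2, g^{yy} = 1/3
V^i = g^{ij} V_j:
V^x = (1/2)(x) + (0)(1) = x/2
V^y = (0)(x) + (1/3)(1) = 1/3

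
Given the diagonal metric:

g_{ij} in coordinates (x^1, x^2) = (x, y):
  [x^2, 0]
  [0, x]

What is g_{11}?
With x^1 = x, x^2 = y, g_{11} = g_{xx} is the row-1, column-1 entry of the matrix.
g_{11} = x^2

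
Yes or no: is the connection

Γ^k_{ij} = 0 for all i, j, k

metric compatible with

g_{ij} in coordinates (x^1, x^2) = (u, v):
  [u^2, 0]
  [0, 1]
Using ∇_k g_{ij} = ∂_k g_{ij} - Γ^m_{ki} g_{mj} - Γ^m_{kj} g_{im}:
∇_u g_{uu} = (2*u) - (0) - (0) = 2*u ≠ 0
So the connection is not metric compatible (it is not the Levi-Civita connection).
No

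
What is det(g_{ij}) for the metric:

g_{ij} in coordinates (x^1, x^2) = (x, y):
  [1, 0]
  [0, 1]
For a 2×2 metric: det(g) = g_{11}·g_{22} - g_{12}·g_{21}
= (1)·(1) - (0)·(0)
= 1 - 0
det(g) = 1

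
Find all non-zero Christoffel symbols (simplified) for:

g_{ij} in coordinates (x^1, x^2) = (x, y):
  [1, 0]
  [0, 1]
Using Γ^k_{ij} = (1/2) g^{km} (∂_i g_{mj} + ∂_j g_{mi} - ∂_m g_{ij}); the metric is diagonal, so only the m = k term contributes.
Every metric component is constant, so all ∂_m g_{ij} = 0 and every Christoffel symbol vanishes.
All Christoffel symbols are zero.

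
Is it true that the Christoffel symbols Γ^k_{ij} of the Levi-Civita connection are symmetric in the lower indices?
The Levi-Civita connection is torsion-free, which is exactly Γ^k_{ij} = Γ^k_{ji}.
Yes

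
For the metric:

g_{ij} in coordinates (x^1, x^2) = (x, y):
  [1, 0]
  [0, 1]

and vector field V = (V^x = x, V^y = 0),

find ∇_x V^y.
All Christoffel symbols are zero.
∇_x V^y = ∂_x V^y + Γ^y_{x j} V^j
  = (0) + (0)(x) + (0)(0)
  = 0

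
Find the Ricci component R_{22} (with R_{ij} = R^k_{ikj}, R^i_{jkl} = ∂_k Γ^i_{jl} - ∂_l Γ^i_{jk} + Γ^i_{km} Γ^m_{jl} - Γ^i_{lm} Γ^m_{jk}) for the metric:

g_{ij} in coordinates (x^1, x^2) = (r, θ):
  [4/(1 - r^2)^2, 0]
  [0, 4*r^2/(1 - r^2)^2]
Non-zero Christoffel symbols (Γ^k_{ij} = Γ^k_{ji}):
Γ^r_{r r} = 2*r/(1 - r^2)
Γ^r_{θ θ} = (r^3 + r)/(r^2 - 1)
Γ^θ_{r θ} = (-r^2 - 1)/(r^3 - r)
R^r_{θ r θ} = ∂_r Γ^r_{θ θ} - ∂_θ Γ^r_{θ r} + Γ^r_{r m} Γ^m_{θ θ} - Γ^r_{θ m} Γ^m_{θ r}
  = ((r^4 - 4*r^2 - 1)/(r^2 - 1)^2) - (0) + (-2*r^2*(r^2 + 1)/(r^2 - 1)^2) - (-(r^2 + 1)^2/(r^2 - 1)^2) = -4*r^2/(r^2 - 1)^2
R^θ_{θ θ θ} = 0 (a repeated index in an antisymmetric pair)
R_{θθ} = R^r_{θ r θ} + R^θ_{θ θ θ} = (-4*r^2/(r^2 - 1)^2) + (0) = -4*r^2/(r^2 - 1)^2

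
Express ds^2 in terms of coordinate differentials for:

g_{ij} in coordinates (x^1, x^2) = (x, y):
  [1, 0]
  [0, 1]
ds^2 = g_{ij} dx^i dx^j; only the non-zero components contribute.
ds^2 = dx^2 + dy^2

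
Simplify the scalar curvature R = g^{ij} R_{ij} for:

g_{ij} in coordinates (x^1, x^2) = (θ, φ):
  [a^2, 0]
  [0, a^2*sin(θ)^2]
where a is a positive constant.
Non-zero Christoffel symbols (Γ^k_{ij} = Γ^k_{ji}):
Γ^θ_{φ φ} = -sin(2*θ)/2
Γ^φ_{θ φ} = 1/tan(θ)
Ricci tensor (R_{ij} = R^k_{ikj}): R_{θθ} = 1, R_{θφ} = 0, R_{φφ} = sin(θ)^2
Inverse metric: g^{θθ} = 1/a^2, g^{φφ} = 1/(a^2*sin(θ)^2)
R = g^{ij} R_{ij} = (1/a^2)(1) + (1/(a^2*sin(θ)^2))(sin(θ)^2) = 2/a^2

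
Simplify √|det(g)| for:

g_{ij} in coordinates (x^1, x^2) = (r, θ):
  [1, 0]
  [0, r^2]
det(g) = r^2
√|det(g)| = r
Volume element: dV = r dr dθ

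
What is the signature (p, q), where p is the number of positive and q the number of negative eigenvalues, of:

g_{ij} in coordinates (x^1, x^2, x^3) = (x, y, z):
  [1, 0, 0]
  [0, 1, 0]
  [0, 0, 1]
The metric is diagonal, so its eigenvalues are the diagonal entries: 1, 1, 1 (at a generic point, where coordinate-dependent entries are positive).
3 positive, 0 negative.
(3, 0) - Riemannian (positive definite)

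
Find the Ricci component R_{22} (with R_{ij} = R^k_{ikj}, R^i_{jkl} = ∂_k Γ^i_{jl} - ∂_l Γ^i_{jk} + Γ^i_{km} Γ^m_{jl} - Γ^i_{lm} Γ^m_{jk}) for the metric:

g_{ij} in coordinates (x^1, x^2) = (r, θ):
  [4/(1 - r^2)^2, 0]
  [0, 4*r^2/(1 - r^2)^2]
Non-zero Christoffel symbols (Γ^k_{ij} = Γ^k_{ji}):
Γ^r_{r r} = 2*r/(1 - r^2)
Γ^r_{θ θ} = (r^3 + r)/(r^2 - 1)
Γ^θ_{r θ} = (-r^2 - 1)/(r^3 - r)
R^r_{θ r θ} = ∂_r Γ^r_{θ θ} - ∂_θ Γ^r_{θ r} + Γ^r_{r m} Γ^m_{θ θ} - Γ^r_{θ m} Γ^m_{θ r}
  = ((r^4 - 4*r^2 - 1)/(r^2 - 1)^2) - (0) + (-2*r^2*(r^2 + 1)/(r^2 - 1)^2) - (-(r^2 + 1)^2/(r^2 - 1)^2) = -4*r^2/(r^2 - 1)^2
R^θ_{θ θ θ} = 0 (a repeated index in an antisymmetric pair)
R_{θθ} = R^r_{θ r θ} + R^θ_{θ θ θ} = (-4*r^2/(r^2 - 1)^2) + (0) = -4*r^2/(r^2 - 1)^2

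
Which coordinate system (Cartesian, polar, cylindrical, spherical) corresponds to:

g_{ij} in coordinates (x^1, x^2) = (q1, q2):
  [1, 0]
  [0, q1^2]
The line element ds^2 = dq1^2 + q1^2 dq2^2 is dr^2 + r^2 dθ^2 with q1 = r, q2 = θ.
polar coordinates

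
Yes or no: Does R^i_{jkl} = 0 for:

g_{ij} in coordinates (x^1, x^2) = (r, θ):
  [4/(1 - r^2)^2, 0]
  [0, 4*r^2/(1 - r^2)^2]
Non-zero Christoffel symbols:
Γ^r_{r r} = 2*r/(1 - r^2)
Γ^r_{θ θ} = (r^3 + r)/(r^2 - 1)
Γ^θ_{r θ} = (-r^2 - 1)/(r^3 - r)
Ricci tensor: R_{rr} = -4/(r^2 - 1)^2, R_{rθ} = 0, R_{θθ} = -4*r^2/(r^2 - 1)^2
The Ricci tensor is non-zero, so the Riemann tensor is non-zero: not flat.
No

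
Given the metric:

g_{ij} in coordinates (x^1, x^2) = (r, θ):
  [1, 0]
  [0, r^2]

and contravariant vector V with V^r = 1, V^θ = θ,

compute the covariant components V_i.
V_i = g_{ij} V^j:
V_r = (1)(1) + (0)(θ) = 1
V_θ = (0)(1) + (r^2)(θ) = r^2*θ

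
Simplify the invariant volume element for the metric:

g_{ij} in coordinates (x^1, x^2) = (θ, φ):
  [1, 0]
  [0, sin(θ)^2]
det(g) = sin(θ)^2
√|det(g)| = sin(θ) (taking 0 < θ < π so that |sin(θ)| = sin(θ))
Volume element: dV = sin(θ) dθ dφ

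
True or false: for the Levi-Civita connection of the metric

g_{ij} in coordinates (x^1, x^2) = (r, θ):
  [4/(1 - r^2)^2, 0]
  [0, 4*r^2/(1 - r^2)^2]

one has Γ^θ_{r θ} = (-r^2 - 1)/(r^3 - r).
Γ^θ_{r θ} = (1/2) g^{θθ} (∂_r g_{θθ} + ∂_θ g_{θr} - ∂_θ g_{rθ}) = (1/2)((1 - r^2)^2/(4*r^2))((-8*(r^3 + r)/(r^2 - 1)^3) + (0) - (0)) = (-r^2 - 1)/(r^3 - r)
This equals the proposed value (-r^2 - 1)/(r^3 - r).
True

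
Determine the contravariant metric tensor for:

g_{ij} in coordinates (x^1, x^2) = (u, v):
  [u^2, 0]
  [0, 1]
The metric is diagonal, so g^{ij} is diagonal with entries 1/g_{ii}: diag(1/(u^2), 1).
g^{ij}:
  [1/u^2, 0]
  [0, 1]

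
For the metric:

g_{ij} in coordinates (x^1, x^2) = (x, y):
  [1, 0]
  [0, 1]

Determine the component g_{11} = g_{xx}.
With x^1 = x, x^2 = y, g_{11} = g_{xx} is the row-1, column-1 entry of the matrix.
g_{11} = 1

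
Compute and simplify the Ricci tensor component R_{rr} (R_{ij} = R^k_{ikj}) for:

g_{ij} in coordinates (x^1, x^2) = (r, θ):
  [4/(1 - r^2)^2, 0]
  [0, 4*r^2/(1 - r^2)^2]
Non-zero Christoffel symbols (Γ^k_{ij} = Γ^k_{ji}):
Γ^r_{r r} = 2*r/(1 - r^2)
Γ^r_{θ θ} = (r^3 + r)/(r^2 - 1)
Γ^θ_{r θ} = (-r^2 - 1)/(r^3 - r)
R^r_{r r r} = 0 (a repeated index in an antisymmetric pair)
R^θ_{r θ r} = ∂_θ Γ^θ_{r r} - ∂_r Γ^θ_{r θ} + Γ^θ_{θ m} Γ^m_{r r} - Γ^θ_{r m} Γ^m_{r θ}
  = (0) - ((r^4 + 4*r^2 - 1)/(r^3 - r)^2) + (2*(r^2 + 1)/(r^2 - 1)^2) - ((r^2 + 1)^2/(r^3 - r)^2) = -4/(r^2 - 1)^2
R_{rr} = R^r_{r r r} + R^θ_{r θ r} = (0) + (-4/(r^2 - 1)^2) = -4/(r^2 - 1)^2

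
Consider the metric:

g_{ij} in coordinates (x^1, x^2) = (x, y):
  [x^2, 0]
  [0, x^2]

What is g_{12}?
With x^1 = x, x^2 = y, g_{12} = g_{xy} is the row-1, column-2 entry of the matrix.
g_{12} = 0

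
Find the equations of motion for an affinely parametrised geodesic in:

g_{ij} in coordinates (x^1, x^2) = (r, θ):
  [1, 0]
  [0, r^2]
Geodesic equation: d^2x^k/dλ^2 + Γ^k_{ij} (dx^i/dλ)(dx^j/dλ) = 0.
Non-zero Christoffel symbols:
Γ^r_{θ θ} = -r
Γ^θ_{r θ} = 1/r
Substituting (the symmetric pair Γ^k_{ij}, Γ^k_{ji} combines into a factor 2):
d^2r/dλ^2 - r (dθ/dλ)^2 = 0
d^2θ/dλ^2 + (2/r) (dr/dλ)(dθ/dλ) = 0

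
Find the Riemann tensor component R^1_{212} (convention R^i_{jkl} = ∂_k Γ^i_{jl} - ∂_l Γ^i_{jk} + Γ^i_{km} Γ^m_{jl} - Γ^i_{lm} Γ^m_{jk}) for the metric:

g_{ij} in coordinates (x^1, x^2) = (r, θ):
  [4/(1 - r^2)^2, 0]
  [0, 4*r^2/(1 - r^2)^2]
Non-zero Christoffel symbols (Γ^k_{ij} = Γ^k_{ji}):
Γ^r_{r r} = 2*r/(1 - r^2)
Γ^r_{θ θ} = (r^3 + r)/(r^2 - 1)
Γ^θ_{r θ} = (-r^2 - 1)/(r^3 - r)
R^r_{θ r θ} = ∂_r Γ^r_{θ θ} - ∂_θ Γ^r_{θ r} + Γ^r_{r m} Γ^m_{θ θ} - Γ^r_{θ m} Γ^m_{θ r}
  = ((r^4 - 4*r^2 - 1)/(r^2 - 1)^2) - (0) + (-2*r^2*(r^2 + 1)/(r^2 - 1)^2) - (-(r^2 + 1)^2/(r^2 - 1)^2) = -4*r^2/(r^2 - 1)^2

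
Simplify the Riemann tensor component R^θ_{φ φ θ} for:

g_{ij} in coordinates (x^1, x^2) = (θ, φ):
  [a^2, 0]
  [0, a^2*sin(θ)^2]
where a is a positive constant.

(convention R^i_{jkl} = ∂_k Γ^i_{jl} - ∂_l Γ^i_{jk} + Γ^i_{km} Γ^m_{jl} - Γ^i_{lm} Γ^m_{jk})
Non-zero Christoffel symbols (Γ^k_{ij} = Γ^k_{ji}):
Γ^θ_{φ φ} = -sin(2*θ)/2
Γ^φ_{θ φ} = 1/tan(θ)
R^θ_{φ φ θ} = ∂_φ Γ^θ_{φ θ} - ∂_θ Γ^θ_{φ φ} + Γ^θ_{φ m} Γ^m_{φ θ} - Γ^θ_{θ m} Γ^m_{φ φ}
  = (0) - (-cos(2*θ)) + (-cos(θ)^2) - (0) = -sin(θ)^2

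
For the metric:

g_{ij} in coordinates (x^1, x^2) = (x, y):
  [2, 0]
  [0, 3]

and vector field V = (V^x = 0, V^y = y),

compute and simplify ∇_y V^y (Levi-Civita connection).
All Christoffel symbols are zero.
∇_y V^y = ∂_y V^y + Γ^y_{y j} V^j
  = (1) + (0)(0) + (0)(y)
  = 1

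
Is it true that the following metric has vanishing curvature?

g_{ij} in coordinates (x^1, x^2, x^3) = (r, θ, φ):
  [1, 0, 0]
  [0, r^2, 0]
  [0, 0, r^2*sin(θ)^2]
Non-zero Christoffel symbols:
Γ^r_{θ θ} = -r
Γ^r_{φ φ} = -r*sin(θ)^2
Γ^θ_{r θ} = 1/r
Γ^θ_{φ φ} = -sin(2*θ)/2
Γ^φ_{r φ} = 1/r
Γ^φ_{θ φ} = 1/tan(θ)
Ricci tensor: R_{rr} = 0, R_{rθ} = 0, R_{rφ} = 0, R_{θθ} = 0, R_{θφ} = 0, R_{φφ} = 0
All R_{ij} vanish; in 3 dimensions the Riemann tensor is fully determined by the Ricci tensor, so R^i_{jkl} = 0: the metric is flat (curvilinear coordinates on flat space).
Yes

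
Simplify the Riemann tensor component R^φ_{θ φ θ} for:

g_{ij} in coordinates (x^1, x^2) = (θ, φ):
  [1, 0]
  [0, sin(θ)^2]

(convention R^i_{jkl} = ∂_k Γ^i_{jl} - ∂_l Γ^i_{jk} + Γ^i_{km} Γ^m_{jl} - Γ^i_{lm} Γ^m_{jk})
Non-zero Christoffel symbols (Γ^k_{ij} = Γ^k_{ji}):
Γ^θ_{φ φ} = -sin(2*θ)/2
Γ^φ_{θ φ} = 1/tan(θ)
R^φ_{θ φ θ} = ∂_φ Γ^φ_{θ θ} - ∂_θ Γ^φ_{θ φ} + Γ^φ_{φ m} Γ^m_{θ θ} - Γ^φ_{θ m} Γ^m_{θ φ}
  = (0) - (-1/sin(θ)^2) + (0) - (1/tan(θ)^2) = 1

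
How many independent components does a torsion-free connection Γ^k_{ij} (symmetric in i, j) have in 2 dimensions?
Γ^k_{ij} has n choices for the upper index and n(n+1)/2 independent symmetric lower index pairs.
Total = 2 × 2×3/2 = 2 × 3 = 6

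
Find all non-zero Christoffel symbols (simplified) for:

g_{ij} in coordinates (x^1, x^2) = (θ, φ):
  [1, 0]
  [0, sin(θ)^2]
Using Γ^k_{ij} = (1/2) g^{km} (∂_i g_{mj} + ∂_j g_{mi} - ∂_m g_{ij}); the metric is diagonal, so only the m = k term contributes.
Non-zero symbols (using the symmetry Γ^k_{ij} = Γ^k_{ji}):
Γ^θ_{φ φ} = (1/2) g^{θθ} (∂_φ g_{θφ} + ∂_φ g_{θφ} - ∂_θ g_{φφ}) = (1/2)(1)((0) + (0) - (sin(2*θ))) = -sin(2*θ)/2
Γ^φ_{θ φ} = (1/2) g^{φφ} (∂_θ g_{φφ} + ∂_φ g_{φθ} - ∂_φ g_{θφ}) = (1/2)(1/sin(θ)^2)((sin(2*θ)) + (0) - (0)) = 1/tan(θ)
All other Christoffel symbols are zero.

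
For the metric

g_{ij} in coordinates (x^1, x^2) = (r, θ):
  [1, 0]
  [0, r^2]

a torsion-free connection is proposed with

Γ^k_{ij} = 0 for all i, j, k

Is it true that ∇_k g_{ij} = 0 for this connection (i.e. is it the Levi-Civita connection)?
Using ∇_k g_{ij} = ∂_k g_{ij} - Γ^m_{ki} g_{mj} - Γ^m_{kj} g_{im}:
∇_r g_{θθ} = (2*r) - (0) - (0) = 2*r ≠ 0
So the connection is not metric compatible (it is not the Levi-Civita connection).
No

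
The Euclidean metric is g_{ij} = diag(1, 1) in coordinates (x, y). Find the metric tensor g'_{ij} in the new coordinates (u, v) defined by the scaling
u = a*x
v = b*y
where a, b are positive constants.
Invert the transformation: x = u/a, y = v/b
g'_{ij} = (∂x^k/∂x'^i)(∂x^l/∂x'^j) g_{kl}; with g_{kl} = δ_{kl} this is Σ_k (∂x^k/∂x'^i)(∂x^k/∂x'^j).
Jacobian: ∂x/∂u = 1/a, ∂x/∂v = 0, ∂y/∂u = 0, ∂y/∂v = 1/b
g'_{uu} = (1/a)(1/a) + (0)(0) = 1/a^2
g'_{uv} = (1/a)(0) + (0)(1/b) = 0
g'_{vv} = (0)(0) + (1/b)(1/b) = 1/b^2
g'_{ij} = diag(1/a^2, 1/b^2)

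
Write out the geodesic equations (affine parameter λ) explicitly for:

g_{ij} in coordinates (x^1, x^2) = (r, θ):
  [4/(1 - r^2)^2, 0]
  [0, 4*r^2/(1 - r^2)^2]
Geodesic equation: d^2x^k/dλ^2 + Γ^k_{ij} (dx^i/dλ)(dx^j/dλ) = 0.
Non-zero Christoffel symbols:
Γ^r_{r r} = 2*r/(1 - r^2)
Γ^r_{θ θ} = (r^3 + r)/(r^2 - 1)
Γ^θ_{r θ} = (-r^2 - 1)/(r^3 - r)
Substituting (the symmetric pair Γ^k_{ij}, Γ^k_{ji} combines into a factor 2):
d^2r/dλ^2 + (2*r/(1 - r^2)) (dr/dλ)^2 + ((r^3 + r)/(r^2 - 1)) (dθ/dλ)^2 = 0
d^2θ/dλ^2 + ((-2*r^2 - 2)/(r^3 - r)) (dr/dλ)(dθ/dλ) = 0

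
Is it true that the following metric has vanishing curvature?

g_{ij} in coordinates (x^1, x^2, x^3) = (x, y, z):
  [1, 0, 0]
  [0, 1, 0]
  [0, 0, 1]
All metric components are constant, so every Christoffel symbol vanishes and R^i_{jkl} = 0.
Yes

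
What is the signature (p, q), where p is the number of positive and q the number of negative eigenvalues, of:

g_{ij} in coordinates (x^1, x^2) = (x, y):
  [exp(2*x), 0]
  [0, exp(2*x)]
The metric is diagonal, so its eigenvalues are the diagonal entries: exp(2*x), exp(2*x) (at a generic point, where coordinate-dependent entries are positive).
2 positive, 0 negative.
(2, 0) - Riemannian (positive definite)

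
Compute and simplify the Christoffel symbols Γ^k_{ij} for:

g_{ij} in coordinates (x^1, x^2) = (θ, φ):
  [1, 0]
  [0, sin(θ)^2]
Using Γ^k_{ij} = (1/2) g^{km} (∂_i g_{mj} + ∂_j g_{mi} - ∂_m g_{ij}); the metric is diagonal, so only the m = k term contributes.
Non-zero symbols (using the symmetry Γ^k_{ij} = Γ^k_{ji}):
Γ^θ_{φ φ} = (1/2) g^{θθ} (∂_φ g_{θφ} + ∂_φ g_{θφ} - ∂_θ g_{φφ}) = (1/2)(1)((0) + (0) - (sin(2*θ))) = -sin(2*θ)/2
Γ^φ_{θ φ} = (1/2) g^{φφ} (∂_θ g_{φφ} + ∂_φ g_{φθ} - ∂_φ g_{θφ}) = (1/2)(1/sin(θ)^2)((sin(2*θ)) + (0) - (0)) = 1/tan(θ)
All other Christoffel symbols are zero.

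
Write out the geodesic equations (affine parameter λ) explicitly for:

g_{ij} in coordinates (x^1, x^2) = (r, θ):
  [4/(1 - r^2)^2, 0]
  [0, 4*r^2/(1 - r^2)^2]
Geodesic equation: d^2x^k/dλ^2 + Γ^k_{ij} (dx^i/dλ)(dx^j/dλ) = 0.
Non-zero Christoffel symbols:
Γ^r_{r r} = 2*r/(1 - r^2)
Γ^r_{θ θ} = (r^3 + r)/(r^2 - 1)
Γ^θ_{r θ} = (-r^2 - 1)/(r^3 - r)
Substituting (the symmetric pair Γ^k_{ij}, Γ^k_{ji} combines into a factor 2):
d^2r/dλ^2 + (2*r/(1 - r^2)) (dr/dλ)^2 + ((r^3 + r)/(r^2 - 1)) (dθ/dλ)^2 = 0
d^2θ/dλ^2 + ((-2*r^2 - 2)/(r^3 - r)) (dr/dλ)(dθ/dλ) = 0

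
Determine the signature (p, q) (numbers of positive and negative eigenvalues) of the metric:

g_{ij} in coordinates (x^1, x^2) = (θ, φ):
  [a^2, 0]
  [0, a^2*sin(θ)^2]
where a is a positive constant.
The metric is diagonal, so its eigenvalues are the diagonal entries: a^2, a^2*sin(θ)^2 (at a generic point, where coordinate-dependent entries are positive).
2 positive, 0 negative.
(2, 0) - Riemannian (positive definite)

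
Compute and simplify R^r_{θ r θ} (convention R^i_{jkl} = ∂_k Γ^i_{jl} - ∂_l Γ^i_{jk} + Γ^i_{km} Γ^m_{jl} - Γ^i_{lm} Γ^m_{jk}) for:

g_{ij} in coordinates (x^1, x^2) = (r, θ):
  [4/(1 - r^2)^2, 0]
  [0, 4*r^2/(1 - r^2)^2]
Non-zero Christoffel symbols (Γ^k_{ij} = Γ^k_{ji}):
Γ^r_{r r} = 2*r/(1 - r^2)
Γ^r_{θ θ} = (r^3 + r)/(r^2 - 1)
Γ^θ_{r θ} = (-r^2 - 1)/(r^3 - r)
R^r_{θ r θ} = ∂_r Γ^r_{θ θ} - ∂_θ Γ^r_{θ r} + Γ^r_{r m} Γ^m_{θ θ} - Γ^r_{θ m} Γ^m_{θ r}
  = ((r^4 - 4*r^2 - 1)/(r^2 - 1)^2) - (0) + (-2*r^2*(r^2 + 1)/(r^2 - 1)^2) - (-(r^2 + 1)^2/(r^2 - 1)^2) = -4*r^2/(r^2 - 1)^2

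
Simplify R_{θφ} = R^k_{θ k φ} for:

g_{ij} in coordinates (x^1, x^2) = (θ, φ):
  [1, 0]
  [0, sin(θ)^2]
Non-zero Christoffel symbols (Γ^k_{ij} = Γ^k_{ji}):
Γ^θ_{φ φ} = -sin(2*θ)/2
Γ^φ_{θ φ} = 1/tan(θ)
R^θ_{θ θ φ} = 0 (a repeated index in an antisymmetric pair)
R^φ_{θ φ φ} = 0 (a repeated index in an antisymmetric pair)
R_{θφ} = R^θ_{θ θ φ} + R^φ_{θ φ φ} = (0) + (0) = 0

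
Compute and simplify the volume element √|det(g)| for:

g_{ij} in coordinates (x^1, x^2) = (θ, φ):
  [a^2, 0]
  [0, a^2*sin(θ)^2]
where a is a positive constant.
det(g) = a^4*sin(θ)^2
√|det(g)| = a^2*sin(θ) (taking 0 < θ < π so that |sin(θ)| = sin(θ))
Volume element: dV = a^2*sin(θ) dθ dφ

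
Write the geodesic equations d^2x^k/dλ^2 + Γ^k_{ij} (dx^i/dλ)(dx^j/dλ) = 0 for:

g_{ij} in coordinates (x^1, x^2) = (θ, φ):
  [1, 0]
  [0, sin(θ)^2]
Geodesic equation: d^2x^k/dλ^2 + Γ^k_{ij} (dx^i/dλ)(dx^j/dλ) = 0.
Non-zero Christoffel symbols:
Γ^θ_{φ φ} = -sin(2*θ)/2
Γ^φ_{θ φ} = 1/tan(θ)
Substituting (the symmetric pair Γ^k_{ij}, Γ^k_{ji} combines into a factor 2):
d^2θ/dλ^2 - (sin(2*θ)/2) (dφ/dλ)^2 = 0
d^2φ/dλ^2 + (2/tan(θ)) (dθ/dλ)(dφ/dλ) = 0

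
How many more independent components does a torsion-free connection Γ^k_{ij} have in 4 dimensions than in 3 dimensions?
Independent components in n dimensions: n × n(n+1)/2 = n^2(n+1)/2.
4D: 4 × 10 = 40
3D: 3 × 6 = 18
Difference = 40 - 18 = 22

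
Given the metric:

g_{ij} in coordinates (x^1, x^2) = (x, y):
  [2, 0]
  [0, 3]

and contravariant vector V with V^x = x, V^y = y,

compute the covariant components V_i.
V_i = g_{ij} V^j:
V_x = (2)(x) + (0)(y) = 2*x
V_y = (0)(x) + (3)(y) = 3*y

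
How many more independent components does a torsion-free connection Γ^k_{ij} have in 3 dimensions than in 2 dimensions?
Independent components in n dimensions: n × n(n+1)/2 = n^2(n+1)/2.
3D: 3 × 6 = 18
2D: 2 × 3 = 6
Difference = 18 - 6 = 12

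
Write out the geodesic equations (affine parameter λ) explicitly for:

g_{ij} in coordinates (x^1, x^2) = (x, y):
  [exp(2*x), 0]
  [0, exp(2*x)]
Geodesic equation: d^2x^k/dλ^2 + Γ^k_{ij} (dx^i/dλ)(dx^j/dλ) = 0.
Non-zero Christoffel symbols:
Γ^x_{x x} = 1
Γ^x_{y y} = -1
Γ^y_{x y} = 1
Substituting (the symmetric pair Γ^k_{ij}, Γ^k_{ji} combines into a factor 2):
d^2x/dλ^2 + (dx/dλ)^2 - (dy/dλ)^2 = 0
d^2y/dλ^2 + 2 (dx/dλ)(dy/dλ) = 0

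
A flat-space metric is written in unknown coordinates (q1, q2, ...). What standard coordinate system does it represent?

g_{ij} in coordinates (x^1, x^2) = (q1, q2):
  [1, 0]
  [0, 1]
All components are constant and the metric is the identity, i.e. orthonormal rectilinear coordinates.
Cartesian (2D) coordinates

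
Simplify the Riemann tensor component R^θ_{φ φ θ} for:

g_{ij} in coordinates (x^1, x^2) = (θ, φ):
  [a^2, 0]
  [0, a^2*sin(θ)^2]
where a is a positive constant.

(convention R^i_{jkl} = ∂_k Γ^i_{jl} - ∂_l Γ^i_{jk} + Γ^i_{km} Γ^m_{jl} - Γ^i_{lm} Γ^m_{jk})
Non-zero Christoffel symbols (Γ^k_{ij} = Γ^k_{ji}):
Γ^θ_{φ φ} = -sin(2*θ)/2
Γ^φ_{θ φ} = 1/tan(θ)
R^θ_{φ φ θ} = ∂_φ Γ^θ_{φ θ} - ∂_θ Γ^θ_{φ φ} + Γ^θ_{φ m} Γ^m_{φ θ} - Γ^θ_{θ m} Γ^m_{φ φ}
  = (0) - (-cos(2*θ)) + (-cos(θ)^2) - (0) = -sin(θ)^2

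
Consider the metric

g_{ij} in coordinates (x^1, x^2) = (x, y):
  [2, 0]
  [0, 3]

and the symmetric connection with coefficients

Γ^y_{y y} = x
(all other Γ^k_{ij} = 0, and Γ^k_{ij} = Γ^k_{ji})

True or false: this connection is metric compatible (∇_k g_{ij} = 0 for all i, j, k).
Using ∇_k g_{ij} = ∂_k g_{ij} - Γ^m_{ki} g_{mj} - Γ^m_{kj} g_{im}:
∇_y g_{yy} = (0) - (3*x) - (3*x) = -6*x ≠ 0
So the connection is not metric compatible (it is not the Levi-Civita connection).
False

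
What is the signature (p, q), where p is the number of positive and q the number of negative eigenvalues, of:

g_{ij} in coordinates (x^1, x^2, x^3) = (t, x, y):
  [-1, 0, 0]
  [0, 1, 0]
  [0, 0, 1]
The metric is diagonal, so its eigenvalues are the diagonal entries: -1, 1, 1 (at a generic point, where coordinate-dependent entries are positive).
2 positive, 1 negative.
(2, 1) - Lorentzian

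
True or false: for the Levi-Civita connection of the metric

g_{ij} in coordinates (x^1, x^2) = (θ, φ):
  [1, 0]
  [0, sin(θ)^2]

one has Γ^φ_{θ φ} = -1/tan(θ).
Γ^φ_{θ φ} = (1/2) g^{φφ} (∂_θ g_{φφ} + ∂_φ g_{φθ} - ∂_φ g_{θφ}) = (1/2)(1/sin(θ)^2)((sin(2*θ)) + (0) - (0)) = 1/tan(θ)
This differs from the proposed value -1/tan(θ).
False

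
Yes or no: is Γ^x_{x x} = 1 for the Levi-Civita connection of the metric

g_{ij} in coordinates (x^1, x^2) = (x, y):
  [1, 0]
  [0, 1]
Γ^x_{x x} = (1/2) g^{xx} (∂_x g_{xx} + ∂_x g_{xx} - ∂_x g_{xx}) = (1/2)(1)((0) + (0) - (0)) = 0
This differs from the proposed value 1.
No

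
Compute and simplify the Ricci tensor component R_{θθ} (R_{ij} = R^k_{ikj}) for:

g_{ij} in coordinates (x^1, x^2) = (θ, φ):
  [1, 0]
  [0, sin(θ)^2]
Non-zero Christoffel symbols (Γ^k_{ij} = Γ^k_{ji}):
Γ^θ_{φ φ} = -sin(2*θ)/2
Γ^φ_{θ φ} = 1/tan(θ)
R^θ_{θ θ θ} = 0 (a repeated index in an antisymmetric pair)
R^φ_{θ φ θ} = ∂_φ Γ^φ_{θ θ} - ∂_θ Γ^φ_{θ φ} + Γ^φ_{φ m} Γ^m_{θ θ} - Γ^φ_{θ m} Γ^m_{θ φ}
  = (0) - (-1/sin(θ)^2) + (0) - (1/tan(θ)^2) = 1
R_{θθ} = R^θ_{θ θ θ} + R^φ_{θ φ θ} = (0) + (1) = 1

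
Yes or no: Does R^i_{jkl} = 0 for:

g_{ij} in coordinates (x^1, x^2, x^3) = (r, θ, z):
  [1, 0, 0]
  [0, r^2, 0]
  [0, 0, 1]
Non-zero Christoffel symbols:
Γ^r_{θ θ} = -r
Γ^θ_{r θ} = 1/r
Ricci tensor: R_{rr} = 0, R_{rθ} = 0, R_{rz} = 0, R_{θθ} = 0, R_{θz} = 0, R_{zz} = 0
All R_{ij} vanish; in 3 dimensions the Riemann tensor is fully determined by the Ricci tensor, so R^i_{jkl} = 0: the metric is flat (curvilinear coordinates on flat space).
Yes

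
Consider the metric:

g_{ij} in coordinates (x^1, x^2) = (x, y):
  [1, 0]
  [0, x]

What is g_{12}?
With x^1 = x, x^2 = y, g_{12} = g_{xy} is the row-1, column-2 entry of the matrix.
g_{12} = 0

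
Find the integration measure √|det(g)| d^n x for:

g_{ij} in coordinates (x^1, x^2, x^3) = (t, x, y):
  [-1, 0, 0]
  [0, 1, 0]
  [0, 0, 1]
det(g) = -1
√|det(g)| = 1
Volume element: dV = 1 dt dx dy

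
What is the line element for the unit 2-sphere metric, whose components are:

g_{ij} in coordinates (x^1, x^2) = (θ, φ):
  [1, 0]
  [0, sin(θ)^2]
ds^2 = g_{ij} dx^i dx^j; only the non-zero components contribute.
ds^2 = dθ^2 + sin(θ)^2 dφ^2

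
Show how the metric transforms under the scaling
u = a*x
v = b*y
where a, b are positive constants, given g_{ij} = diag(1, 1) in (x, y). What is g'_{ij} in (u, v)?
Invert the transformation: x = u/a, y = v/b
g'_{ij} = (∂x^k/∂x'^i)(∂x^l/∂x'^j) g_{kl}; with g_{kl} = δ_{kl} this is Σ_k (∂x^k/∂x'^i)(∂x^k/∂x'^j).
Jacobian: ∂x/∂u = 1/a, ∂x/∂v = 0, ∂y/∂u = 0, ∂y/∂v = 1/b
g'_{uu} = (1/a)(1/a) + (0)(0) = 1/a^2
g'_{uv} = (1/a)(0) + (0)(1/b) = 0
g'_{vv} = (0)(0) + (1/b)(1/b) = 1/b^2
g'_{ij} = diag(1/a^2, 1/b^2)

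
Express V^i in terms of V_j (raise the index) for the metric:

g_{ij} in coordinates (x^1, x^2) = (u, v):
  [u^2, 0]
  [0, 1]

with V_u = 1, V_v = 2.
Inverse metric (diagonal): g^{uu} = 1/u^2, g^{vv} = 1
V^i = g^{ij} V_j:
V^u = (1/u^2)(1) + (0)(2) = 1/u^2
V^v = (0)(1) + (1)(2) = 2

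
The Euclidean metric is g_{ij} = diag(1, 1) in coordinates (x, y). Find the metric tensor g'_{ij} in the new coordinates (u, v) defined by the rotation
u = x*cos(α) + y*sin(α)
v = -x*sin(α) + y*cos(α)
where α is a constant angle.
Invert the transformation: x = u*cos(α) - v*sin(α), y = u*sin(α) + v*cos(α)
g'_{ij} = (∂x^k/∂x'^i)(∂x^l/∂x'^j) g_{kl}; with g_{kl} = δ_{kl} this is Σ_k (∂x^k/∂x'^i)(∂x^k/∂x'^j).
Jacobian: ∂x/∂u = cos(α), ∂x/∂v = -sin(α), ∂y/∂u = sin(α), ∂y/∂v = cos(α)
g'_{uu} = (cos(α))(cos(α)) + (sin(α))(sin(α)) = 1
g'_{uv} = (cos(α))(-sin(α)) + (sin(α))(cos(α)) = 0
g'_{vv} = (-sin(α))(-sin(α)) + (cos(α))(cos(α)) = 1
g'_{ij} = diag(1, 1)
The Euclidean metric is invariant under rotations.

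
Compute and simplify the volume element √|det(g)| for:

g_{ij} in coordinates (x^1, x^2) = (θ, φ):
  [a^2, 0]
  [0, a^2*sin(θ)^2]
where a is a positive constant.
det(g) = a^4*sin(θ)^2
√|det(g)| = a^2*sin(θ) (taking 0 < θ < π so that |sin(θ)| = sin(θ))
Volume element: dV = a^2*sin(θ) dθ dφ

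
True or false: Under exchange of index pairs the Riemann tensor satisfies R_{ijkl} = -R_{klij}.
The pair-exchange symmetry has a plus sign: R_{ijkl} = +R_{klij}.
False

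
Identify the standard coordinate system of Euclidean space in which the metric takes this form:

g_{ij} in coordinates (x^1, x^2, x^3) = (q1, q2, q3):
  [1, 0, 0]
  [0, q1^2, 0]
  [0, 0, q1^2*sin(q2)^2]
The line element ds^2 = dq1^2 + q1^2 dq2^2 + q1^2 sin(q2)^2 dq3^2 is dr^2 + r^2 dθ^2 + r^2 sin(θ)^2 dφ^2 with q1 = r, q2 = θ, q3 = φ.
spherical coordinates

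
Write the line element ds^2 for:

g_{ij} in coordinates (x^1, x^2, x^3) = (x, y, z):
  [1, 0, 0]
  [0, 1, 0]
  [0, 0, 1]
ds^2 = g_{ij} dx^i dx^j; only the non-zero components contribute.
ds^2 = dx^2 + dy^2 + dz^2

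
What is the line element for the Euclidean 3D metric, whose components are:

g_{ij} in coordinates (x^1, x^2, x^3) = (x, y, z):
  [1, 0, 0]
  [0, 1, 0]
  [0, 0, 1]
ds^2 = g_{ij} dx^i dx^j; only the non-zero components contribute.
ds^2 = dx^2 + dy^2 + dz^2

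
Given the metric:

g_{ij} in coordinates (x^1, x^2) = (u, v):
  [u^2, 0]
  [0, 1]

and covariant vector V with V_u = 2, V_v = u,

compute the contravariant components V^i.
Inverse metric (diagonal): g^{uu} = 1/u^2, g^{vv} = 1
V^i = g^{ij} V_j:
V^u = (1/u^2)(2) + (0)(u) = 2/u^2
V^v = (0)(2) + (1)(u) = u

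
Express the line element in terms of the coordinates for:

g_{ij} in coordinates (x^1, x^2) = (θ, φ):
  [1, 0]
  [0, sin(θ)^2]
ds^2 = g_{ij} dx^i dx^j; only the non-zero components contribute.
ds^2 = dθ^2 + sin(θ)^2 dφ^2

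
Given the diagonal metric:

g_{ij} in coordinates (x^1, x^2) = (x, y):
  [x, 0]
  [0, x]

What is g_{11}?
With x^1 = x, x^2 = y, g_{11} = g_{xx} is the row-1, column-1 entry of the matrix.
g_{11} = x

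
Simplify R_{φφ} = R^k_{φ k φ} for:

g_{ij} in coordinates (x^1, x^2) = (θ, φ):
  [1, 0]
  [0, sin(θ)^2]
Non-zero Christoffel symbols (Γ^k_{ij} = Γ^k_{ji}):
Γ^θ_{φ φ} = -sin(2*θ)/2
Γ^φ_{θ φ} = 1/tan(θ)
R^θ_{φ θ φ} = ∂_θ Γ^θ_{φ φ} - ∂_φ Γ^θ_{φ θ} + Γ^θ_{θ m} Γ^m_{φ φ} - Γ^θ_{φ m} Γ^m_{φ θ}
  = (-cos(2*θ)) - (0) + (0) - (-cos(θ)^2) = sin(θ)^2
R^φ_{φ φ φ} = 0 (a repeated index in an antisymmetric pair)
R_{φφ} = R^θ_{φ θ φ} + R^φ_{φ φ φ} = (sin(θ)^2) + (0) = sin(θ)^2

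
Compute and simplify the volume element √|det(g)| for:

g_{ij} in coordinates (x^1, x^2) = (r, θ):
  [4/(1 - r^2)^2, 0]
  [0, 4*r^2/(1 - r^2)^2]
det(g) = 16*r^2/(1 - r^2)^4
√|det(g)| = 4*r/(r^2 - 1)^2
Volume element: dV = 4*r/(r^2 - 1)^2 dr dθ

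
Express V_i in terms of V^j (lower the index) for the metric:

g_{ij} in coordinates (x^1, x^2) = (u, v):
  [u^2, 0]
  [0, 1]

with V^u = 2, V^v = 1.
V_i = g_{ij} V^j:
V_u = (u^2)(2) + (0)(1) = 2*u^2
V_v = (0)(2) + (1)(1) = 1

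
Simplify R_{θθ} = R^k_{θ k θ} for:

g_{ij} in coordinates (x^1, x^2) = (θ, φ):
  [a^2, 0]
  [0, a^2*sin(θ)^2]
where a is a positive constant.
Non-zero Christoffel symbols (Γ^k_{ij} = Γ^k_{ji}):
Γ^θ_{φ φ} = -sin(2*θ)/2
Γ^φ_{θ φ} = 1/tan(θ)
R^θ_{θ θ θ} = 0 (a repeated index in an antisymmetric pair)
R^φ_{θ φ θ} = ∂_φ Γ^φ_{θ θ} - ∂_θ Γ^φ_{θ φ} + Γ^φ_{φ m} Γ^m_{θ θ} - Γ^φ_{θ m} Γ^m_{θ φ}
  = (0) - (-1/sin(θ)^2) + (0) - (1/tan(θ)^2) = 1
R_{θθ} = R^θ_{θ θ θ} + R^φ_{θ φ θ} = (0) + (1) = 1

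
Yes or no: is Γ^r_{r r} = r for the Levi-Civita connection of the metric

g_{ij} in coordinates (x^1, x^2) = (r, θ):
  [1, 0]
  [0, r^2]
Γ^r_{r r} = (1/2) g^{rr} (∂_r g_{rr} + ∂_r g_{rr} - ∂_r g_{rr}) = (1/2)(1)((0) + (0) - (0)) = 0
This differs from the proposed value r.
No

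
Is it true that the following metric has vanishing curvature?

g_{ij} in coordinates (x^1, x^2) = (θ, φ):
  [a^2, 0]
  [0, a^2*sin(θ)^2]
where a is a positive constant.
Non-zero Christoffel symbols:
Γ^θ_{φ φ} = -sin(2*θ)/2
Γ^φ_{θ φ} = 1/tan(θ)
Ricci tensor: R_{θθ} = 1, R_{θφ} = 0, R_{φφ} = sin(θ)^2
The Ricci tensor is non-zero, so the Riemann tensor is non-zero: not flat.
No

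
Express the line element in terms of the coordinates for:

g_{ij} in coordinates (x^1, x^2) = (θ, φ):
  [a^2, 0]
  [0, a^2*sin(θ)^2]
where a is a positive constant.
ds^2 = g_{ij} dx^i dx^j; only the non-zero components contribute.
ds^2 = a^2 dθ^2 + a^2*sin(θ)^2 dφ^2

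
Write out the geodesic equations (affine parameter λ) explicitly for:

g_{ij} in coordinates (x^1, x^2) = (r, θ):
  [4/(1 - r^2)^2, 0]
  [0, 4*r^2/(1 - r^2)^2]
Geodesic equation: d^2x^k/dλ^2 + Γ^k_{ij} (dx^i/dλ)(dx^j/dλ) = 0.
Non-zero Christoffel symbols:
Γ^r_{r r} = 2*r/(1 - r^2)
Γ^r_{θ θ} = (r^3 + r)/(r^2 - 1)
Γ^θ_{r θ} = (-r^2 - 1)/(r^3 - r)
Substituting (the symmetric pair Γ^k_{ij}, Γ^k_{ji} combines into a factor 2):
d^2r/dλ^2 + (2*r/(1 - r^2)) (dr/dλ)^2 + ((r^3 + r)/(r^2 - 1)) (dθ/dλ)^2 = 0
d^2θ/dλ^2 + ((-2*r^2 - 2)/(r^3 - r)) (dr/dλ)(dθ/dλ) = 0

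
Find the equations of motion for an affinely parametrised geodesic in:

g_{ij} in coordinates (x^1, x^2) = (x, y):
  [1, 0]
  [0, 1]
Geodesic equation: d^2x^k/dλ^2 + Γ^k_{ij} (dx^i/dλ)(dx^j/dλ) = 0.
All Christoffel symbols vanish, so the geodesics are straight lines:
d^2x/dλ^2 = 0
d^2y/dλ^2 = 0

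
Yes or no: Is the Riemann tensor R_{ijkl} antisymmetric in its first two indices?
R_{ijkl} = -R_{jikl} (follows from metric compatibility).
Yes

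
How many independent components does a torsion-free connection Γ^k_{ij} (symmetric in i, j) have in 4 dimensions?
Γ^k_{ij} has n choices for the upper index and n(n+1)/2 independent symmetric lower index pairs.
Total = 4 × 4×5/2 = 4 × 10 = 40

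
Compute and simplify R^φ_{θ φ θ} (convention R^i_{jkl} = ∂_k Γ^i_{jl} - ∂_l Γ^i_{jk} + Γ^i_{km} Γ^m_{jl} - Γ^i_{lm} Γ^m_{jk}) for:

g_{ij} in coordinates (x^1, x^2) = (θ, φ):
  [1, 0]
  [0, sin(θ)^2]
Non-zero Christoffel symbols (Γ^k_{ij} = Γ^k_{ji}):
Γ^θ_{φ φ} = -sin(2*θ)/2
Γ^φ_{θ φ} = 1/tan(θ)
R^φ_{θ φ θ} = ∂_φ Γ^φ_{θ θ} - ∂_θ Γ^φ_{θ φ} + Γ^φ_{φ m} Γ^m_{θ θ} - Γ^φ_{θ m} Γ^m_{θ φ}
  = (0) - (-1/sin(θ)^2) + (0) - (1/tan(θ)^2) = 1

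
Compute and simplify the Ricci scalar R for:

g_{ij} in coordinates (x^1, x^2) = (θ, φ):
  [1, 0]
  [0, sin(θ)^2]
Non-zero Christoffel symbols (Γ^k_{ij} = Γ^k_{ji}):
Γ^θ_{φ φ} = -sin(2*θ)/2
Γ^φ_{θ φ} = 1/tan(θ)
Ricci tensor (R_{ij} = R^k_{ikj}): R_{θθ} = 1, R_{θφ} = 0, R_{φφ} = sin(θ)^2
Inverse metric: g^{θθ} = 1, g^{φφ} = 1/sin(θ)^2
R = g^{ij} R_{ij} = (1)(1) + (1/sin(θ)^2)(sin(θ)^2) = 2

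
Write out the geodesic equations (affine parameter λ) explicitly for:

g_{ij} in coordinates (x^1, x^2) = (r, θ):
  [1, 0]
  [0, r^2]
Geodesic equation: d^2x^k/dλ^2 + Γ^k_{ij} (dx^i/dλ)(dx^j/dλ) = 0.
Non-zero Christoffel symbols:
Γ^r_{θ θ} = -r
Γ^θ_{r θ} = 1/r
Substituting (the symmetric pair Γ^k_{ij}, Γ^k_{ji} combines into a factor 2):
d^2r/dλ^2 - r (dθ/dλ)^2 = 0
d^2θ/dλ^2 + (2/r) (dr/dλ)(dθ/dλ) = 0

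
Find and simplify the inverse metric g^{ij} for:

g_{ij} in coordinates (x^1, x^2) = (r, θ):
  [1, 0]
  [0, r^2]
The metric is diagonal, so g^{ij} is diagonal with entries 1/g_{ii}: diag(1, 1/(r^2)).
g^{ij}:
  [1, 0]
  [0, 1/r^2]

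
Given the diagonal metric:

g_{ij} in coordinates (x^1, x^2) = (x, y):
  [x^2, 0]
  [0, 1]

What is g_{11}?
With x^1 = x, x^2 = y, g_{11} = g_{xx} is the row-1, column-1 entry of the matrix.
g_{11} = x^2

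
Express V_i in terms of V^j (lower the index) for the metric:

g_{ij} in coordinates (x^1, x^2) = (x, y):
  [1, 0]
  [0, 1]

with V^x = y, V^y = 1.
V_i = g_{ij} V^j:
V_x = (1)(y) + (0)(1) = y
V_y = (0)(y) + (1)(1) = 1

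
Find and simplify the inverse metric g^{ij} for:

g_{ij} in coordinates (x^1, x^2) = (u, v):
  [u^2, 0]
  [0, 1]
The metric is diagonal, so g^{ij} is diagonal with entries 1/g_{ii}: diag(1/(u^2), 1).
g^{ij}:
  [1/u^2, 0]
  [0, 1]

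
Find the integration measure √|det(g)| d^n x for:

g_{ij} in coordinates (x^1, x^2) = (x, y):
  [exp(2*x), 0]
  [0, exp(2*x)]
det(g) = exp(4*x)
√|det(g)| = exp(2*x)
Volume element: dV = exp(2*x) dx dy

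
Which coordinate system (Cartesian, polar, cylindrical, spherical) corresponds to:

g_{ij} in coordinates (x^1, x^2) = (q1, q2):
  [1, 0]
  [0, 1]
All components are constant and the metric is the identity, i.e. orthonormal rectilinear coordinates.
Cartesian (2D) coordinates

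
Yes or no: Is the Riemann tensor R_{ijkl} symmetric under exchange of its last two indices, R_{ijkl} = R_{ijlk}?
It is antisymmetric in the last pair: R_{ijkl} = -R_{ijlk}.
No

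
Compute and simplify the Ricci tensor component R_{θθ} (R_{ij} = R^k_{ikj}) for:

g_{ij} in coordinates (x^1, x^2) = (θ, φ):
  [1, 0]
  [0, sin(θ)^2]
Non-zero Christoffel symbols (Γ^k_{ij} = Γ^k_{ji}):
Γ^θ_{φ φ} = -sin(2*θ)/2
Γ^φ_{θ φ} = 1/tan(θ)
R^θ_{θ θ θ} = 0 (a repeated index in an antisymmetric pair)
R^φ_{θ φ θ} = ∂_φ Γ^φ_{θ θ} - ∂_θ Γ^φ_{θ φ} + Γ^φ_{φ m} Γ^m_{θ θ} - Γ^φ_{θ m} Γ^m_{θ φ}
  = (0) - (-1/sin(θ)^2) + (0) - (1/tan(θ)^2) = 1
R_{θθ} = R^θ_{θ θ θ} + R^φ_{θ φ θ} = (0) + (1) = 1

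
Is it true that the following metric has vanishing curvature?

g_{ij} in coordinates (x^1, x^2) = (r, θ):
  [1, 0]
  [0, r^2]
Non-zero Christoffel symbols:
Γ^r_{θ θ} = -r
Γ^θ_{r θ} = 1/r
Ricci tensor: R_{rr} = 0, R_{rθ} = 0, R_{θθ} = 0
All R_{ij} vanish; in 2 dimensions the Riemann tensor is fully determined by the Ricci tensor, so R^i_{jkl} = 0: the metric is flat (curvilinear coordinates on flat space).
Yes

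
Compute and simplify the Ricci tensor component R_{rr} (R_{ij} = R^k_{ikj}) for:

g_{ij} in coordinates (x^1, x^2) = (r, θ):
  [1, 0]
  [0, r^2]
Non-zero Christoffel symbols (Γ^k_{ij} = Γ^k_{ji}):
Γ^r_{θ θ} = -r
Γ^θ_{r θ} = 1/r
R^r_{r r r} = 0 (a repeated index in an antisymmetric pair)
R^θ_{r θ r} = ∂_θ Γ^θ_{r r} - ∂_r Γ^θ_{r θ} + Γ^θ_{θ m} Γ^m_{r r} - Γ^θ_{r m} Γ^m_{r θ}
  = (0) - (-1/r^2) + (0) - (1/r^2) = 0
R_{rr} = R^r_{r r r} + R^θ_{r θ r} = (0) + (0) = 0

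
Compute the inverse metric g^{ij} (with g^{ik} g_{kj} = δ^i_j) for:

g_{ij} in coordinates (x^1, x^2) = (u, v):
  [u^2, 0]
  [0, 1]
The metric is diagonal, so g^{ij} is diagonal with entries 1/g_{ii}: diag(1/(u^2), 1).
g^{ij}:
  [1/u^2, 0]
  [0, 1]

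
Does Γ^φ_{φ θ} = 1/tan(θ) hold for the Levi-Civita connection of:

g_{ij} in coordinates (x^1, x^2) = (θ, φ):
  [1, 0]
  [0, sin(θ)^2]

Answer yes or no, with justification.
Γ^φ_{φ θ} = (1/2) g^{φφ} (∂_φ g_{φθ} + ∂_θ g_{φφ} - ∂_φ g_{φθ}) = (1/2)(1/sin(θ)^2)((0) + (sin(2*θ)) - (0)) = 1/tan(θ)
This equals the proposed value 1/tan(θ).
Yes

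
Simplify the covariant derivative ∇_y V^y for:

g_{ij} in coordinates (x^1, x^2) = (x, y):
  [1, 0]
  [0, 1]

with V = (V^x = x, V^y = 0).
All Christoffel symbols are zero.
∇_y V^y = ∂_y V^y + Γ^y_{y j} V^j
  = (0) + (0)(x) + (0)(0)
  = 0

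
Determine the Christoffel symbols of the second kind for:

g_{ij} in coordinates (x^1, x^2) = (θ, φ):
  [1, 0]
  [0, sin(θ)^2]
Using Γ^k_{ij} = (1/2) g^{km} (∂_i g_{mj} + ∂_j g_{mi} - ∂_m g_{ij}); the metric is diagonal, so only the m = k term contributes.
Non-zero symbols (using the symmetry Γ^k_{ij} = Γ^k_{ji}):
Γ^θ_{φ φ} = (1/2) g^{θθ} (∂_φ g_{θφ} + ∂_φ g_{θφ} - ∂_θ g_{φφ}) = (1/2)(1)((0) + (0) - (sin(2*θ))) = -sin(2*θ)/2
Γ^φ_{θ φ} = (1/2) g^{φφ} (∂_θ g_{φφ} + ∂_φ g_{φθ} - ∂_φ g_{θφ}) = (1/2)(1/sin(θ)^2)((sin(2*θ)) + (0) - (0)) = 1/tan(θ)
All other Christoffel symbols are zero.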